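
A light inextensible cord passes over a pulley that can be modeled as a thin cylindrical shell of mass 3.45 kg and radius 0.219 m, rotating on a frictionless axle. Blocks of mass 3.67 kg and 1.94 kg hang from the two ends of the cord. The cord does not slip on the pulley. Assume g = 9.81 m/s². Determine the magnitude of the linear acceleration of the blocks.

a ≈ 1.87 m/s²

I = MR² = (3.45)(0.219)² = 0.1655 kg·m².
Heavier block: m₁g − T₁ = m₁a. Lighter block: T₂ − m₂g = m₂a.
Pulley: (T₁ − T₂)R = Iα = I(a/R), so T₁ − T₂ = (I/R²)a = 1·M_p a = 3.450·a.
Adding the three: (m₁ − m₂)g = (m₁ + m₂ + 3.450)a, so a = (3.67 − 1.94)(9.81)/(3.67 + 1.94 + 3.450) = 1.873 m/s².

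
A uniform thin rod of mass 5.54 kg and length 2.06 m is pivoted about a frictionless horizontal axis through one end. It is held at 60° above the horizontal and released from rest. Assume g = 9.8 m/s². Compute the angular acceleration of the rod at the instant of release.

α ≈ 3.57 rad/s²

About the pivot, I = (1/3)ML² = (1/3)(5.54)(2.06)² = 7.837 kg·m².
The weight acts at the center, a distance L/2 = 1.030 m from the pivot; τ = Mg(L/2) cos 60° = 27.96 N·m.
α = τ/I = 27.96/7.837 = 3.568 rad/s².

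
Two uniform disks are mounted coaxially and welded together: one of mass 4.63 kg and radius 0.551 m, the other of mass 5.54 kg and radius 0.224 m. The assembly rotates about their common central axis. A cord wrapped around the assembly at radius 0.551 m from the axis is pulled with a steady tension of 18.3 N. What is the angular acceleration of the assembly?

α ≈ 12.0 rad/s²

I = ½M₁R₁² + ½M₂R₂² = ½(4.63)(0.551)² + ½(5.54)(0.224)² = 0.8418 kg·m².
τ = F r = (18.3)(0.551) = 10.08 N·m.
α = τ/I = 10.08/0.8418 = 11.98 rad/s².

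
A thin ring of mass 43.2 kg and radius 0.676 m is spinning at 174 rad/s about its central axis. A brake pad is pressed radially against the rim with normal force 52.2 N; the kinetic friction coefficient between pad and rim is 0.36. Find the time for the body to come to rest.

I = MR² = (43.2)(0.676)² = 19.74 kg·m².
Friction force f = μN = (0.36)(52.2) = 18.79 N at the rim; torque magnitude τ = fR = 12.70 N·m, opposing ω.
|α| = τ/I = 12.70/19.74 = 0.6435 rad/s² (deceleration).
0 = ω₀ − |α|t ⇒ t = ω₀/|α| = 174/0.6435 = 270.4 s.

t ≈ 270 s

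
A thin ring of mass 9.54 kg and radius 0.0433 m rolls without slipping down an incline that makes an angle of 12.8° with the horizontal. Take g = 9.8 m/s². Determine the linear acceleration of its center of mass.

a ≈ 1.09 m/s²

Translation along the incline: Mg sinθ − f = Ma.
Rotation about the center: fR = Iα with I = MR². No-slip gives a = αR, so f = (I/R²)a = M a.
Substituting: Mg sinθ = (1 + 1.000)Ma, so a = g sinθ/(1 + 1.000) = (9.8) sin 12.8° / 2.000 = 1.086 m/s².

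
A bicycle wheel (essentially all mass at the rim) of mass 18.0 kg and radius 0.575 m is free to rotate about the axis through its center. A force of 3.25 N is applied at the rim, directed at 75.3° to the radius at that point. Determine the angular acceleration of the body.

I = MR² = (18.0)(0.575)² = 5.951 kg·m².
Only the tangential component produces torque: τ = F R sinθ = (3.25)(0.575) sin 75.3° = 1.808 N·m.
Newton's second law for rotation, τ = Iα, gives α = τ/I = 1.808/5.951 = 0.3037 rad/s².

α ≈ 0.304 rad/s²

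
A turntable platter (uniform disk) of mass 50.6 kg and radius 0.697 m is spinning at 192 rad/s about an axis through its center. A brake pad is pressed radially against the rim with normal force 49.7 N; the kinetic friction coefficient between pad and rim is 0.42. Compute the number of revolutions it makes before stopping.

I = ½MR² = (1/2)(50.6)(0.697)² = 12.29 kg·m².
Friction force f = μN = (0.42)(49.7) = 20.87 N at the rim; torque magnitude τ = fR = 14.55 N·m, opposing ω.
|α| = τ/I = 14.55/12.29 = 1.184 rad/s² (deceleration).
ω² = ω₀² − 2|α|θ with ω = 0 ⇒ θ = ω₀²/(2|α|) = 15570 rad = 2478 rev.

≈ 2480 revolutions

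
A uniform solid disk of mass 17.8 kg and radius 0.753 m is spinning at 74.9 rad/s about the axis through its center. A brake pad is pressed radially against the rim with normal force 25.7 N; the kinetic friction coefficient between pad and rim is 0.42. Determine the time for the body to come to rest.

I = ½MR² = (1/2)(17.8)(0.753)² = 5.046 kg·m².
Friction force f = μN = (0.42)(25.7) = 10.79 N at the rim; torque magnitude τ = fR = 8.128 N·m, opposing ω.
|α| = τ/I = 8.128/5.046 = 1.611 rad/s² (deceleration).
0 = ω₀ − |α|t ⇒ t = ω₀/|α| = 74.9/1.611 = 46.50 s.

t ≈ 46.5 s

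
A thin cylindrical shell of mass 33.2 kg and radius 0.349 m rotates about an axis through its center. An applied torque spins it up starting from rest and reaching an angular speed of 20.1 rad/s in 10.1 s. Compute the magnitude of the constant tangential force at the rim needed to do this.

F ≈ 23.1 N

I = MR² = (33.2)(0.349)² = 4.044 kg·m².
α = Δω/Δt = (20.1 − 0)/10.1 = 1.990 rad/s².
The required torque is τ = Iα = (4.044)(1.990) = 8.048 N·m.
A tangential force at the rim gives τ = FR, so F = τ/R = 8.048/0.349 = 23.06 N.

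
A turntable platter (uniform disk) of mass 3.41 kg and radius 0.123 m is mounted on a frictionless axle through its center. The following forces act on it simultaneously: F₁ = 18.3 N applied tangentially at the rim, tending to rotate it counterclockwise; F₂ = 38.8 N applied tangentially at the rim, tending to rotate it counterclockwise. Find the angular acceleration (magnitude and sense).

I = ½MR² = (1/2)(3.41)(0.123)² = 0.02579 kg·m².
Taking counterclockwise as positive: τ₁ = +(18.3)(0.123) = +2.251 N·m; τ₂ = +(38.8)(0.123) = +4.772 N·m.
Net torque τ = 7.023 N·m.
α = τ/I = 7.023/0.02579 = 272.3 rad/s².

α ≈ 272 rad/s², counterclockwise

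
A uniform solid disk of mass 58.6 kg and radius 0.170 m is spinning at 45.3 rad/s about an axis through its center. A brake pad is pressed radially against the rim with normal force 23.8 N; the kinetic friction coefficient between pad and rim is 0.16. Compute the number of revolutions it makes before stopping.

≈ 214 revolutions

I = ½MR² = (1/2)(58.6)(0.170)² = 0.8468 kg·m².
Friction force f = μN = (0.16)(23.8) = 3.808 N at the rim; torque magnitude τ = fR = 0.6474 N·m, opposing ω.
|α| = τ/I = 0.6474/0.8468 = 0.7645 rad/s² (deceleration).
ω² = ω₀² − 2|α|θ with ω = 0 ⇒ θ = ω₀²/(2|α|) = 1342 rad = 213.6 rev.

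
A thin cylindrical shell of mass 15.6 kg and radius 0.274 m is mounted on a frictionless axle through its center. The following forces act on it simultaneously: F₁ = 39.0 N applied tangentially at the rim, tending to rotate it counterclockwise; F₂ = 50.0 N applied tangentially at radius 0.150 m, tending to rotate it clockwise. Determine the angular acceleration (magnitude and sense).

α ≈ 2.72 rad/s², counterclockwise

I = MR² = (15.6)(0.274)² = 1.171 kg·m².
Taking counterclockwise as positive: τ₁ = +(39.0)(0.274) = +10.69 N·m; τ₂ = −(50.0)(0.150) = −7.500 N·m.
Net torque τ = 3.186 N·m.
α = τ/I = 3.186/1.171 = 2.720 rad/s².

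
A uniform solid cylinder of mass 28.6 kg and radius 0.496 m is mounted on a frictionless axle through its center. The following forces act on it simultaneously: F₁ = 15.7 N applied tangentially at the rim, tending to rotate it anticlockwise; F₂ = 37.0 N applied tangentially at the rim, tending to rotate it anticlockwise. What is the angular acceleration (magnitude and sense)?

I = ½MR² = (1/2)(28.6)(0.496)² = 3.518 kg·m².
Taking anticlockwise as positive: τ₁ = +(15.7)(0.496) = +7.787 N·m; τ₂ = +(37.0)(0.496) = +18.35 N·m.
Net torque τ = 26.14 N·m.
α = τ/I = 26.14/3.518 = 7.430 rad/s².

α ≈ 7.43 rad/s², anticlockwise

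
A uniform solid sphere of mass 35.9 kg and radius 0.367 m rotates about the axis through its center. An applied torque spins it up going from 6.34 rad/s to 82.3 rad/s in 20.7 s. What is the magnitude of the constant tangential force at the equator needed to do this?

I = (2/5)MR² = (2/5)(35.9)(0.367)² = 1.934 kg·m².
α = Δω/Δt = (82.3 − 6.34)/20.7 = 3.670 rad/s².
The required torque is τ = Iα = (1.934)(3.670) = 7.097 N·m.
A tangential force at the equator gives τ = FR, so F = τ/R = 7.097/0.367 = 19.34 N.

F ≈ 19.3 N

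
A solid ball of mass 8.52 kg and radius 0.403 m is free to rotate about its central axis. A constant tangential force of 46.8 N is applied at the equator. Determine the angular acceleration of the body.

α ≈ 34.1 rad/s²

I = (2/5)MR² = (2/5)(8.52)(0.403)² = 0.5535 kg·m².
τ = F R = (46.8)(0.403) = 18.86 N·m.
From τ = Iα: α = 18.86/0.5535 = 34.08 rad/s².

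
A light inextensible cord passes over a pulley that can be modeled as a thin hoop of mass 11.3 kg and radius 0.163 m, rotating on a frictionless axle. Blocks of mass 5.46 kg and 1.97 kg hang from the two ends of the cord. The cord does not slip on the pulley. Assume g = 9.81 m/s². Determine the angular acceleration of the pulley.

α ≈ 11.2 rad/s²

I = MR² = (11.3)(0.163)² = 0.3002 kg·m².
Heavier block: m₁g − T₁ = m₁a. Lighter block: T₂ − m₂g = m₂a.
Pulley: (T₁ − T₂)R = Iα = I(a/R), so T₁ − T₂ = (I/R²)a = 1·M_p a = 11.30·a.
Adding the three: (m₁ − m₂)g = (m₁ + m₂ + 11.30)a, so a = (5.46 − 1.97)(9.81)/(5.46 + 1.97 + 11.30) = 1.828 m/s².
α = a/R = 1.828/0.163 = 11.21 rad/s².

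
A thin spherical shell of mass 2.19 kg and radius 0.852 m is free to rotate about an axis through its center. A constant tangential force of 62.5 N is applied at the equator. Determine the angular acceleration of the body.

I = (2/3)MR² = (2/3)(2.19)(0.852)² = 1.060 kg·m².
τ = F R = (62.5)(0.852) = 53.25 N·m.
From τ = Iα: α = 53.25/1.060 = 50.24 rad/s².

α ≈ 50.2 rad/s²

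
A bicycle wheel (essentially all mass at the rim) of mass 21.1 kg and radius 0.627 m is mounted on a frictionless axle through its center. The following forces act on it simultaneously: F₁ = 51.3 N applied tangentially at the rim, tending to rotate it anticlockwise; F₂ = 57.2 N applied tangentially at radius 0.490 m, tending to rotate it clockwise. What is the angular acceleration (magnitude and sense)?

α ≈ 0.499 rad/s², anticlockwise

I = MR² = (21.1)(0.627)² = 8.295 kg·m².
Taking anticlockwise as positive: τ₁ = +(51.3)(0.627) = +32.17 N·m; τ₂ = −(57.2)(0.490) = −28.03 N·m.
Net torque τ = 4.137 N·m.
α = τ/I = 4.137/8.295 = 0.4987 rad/s².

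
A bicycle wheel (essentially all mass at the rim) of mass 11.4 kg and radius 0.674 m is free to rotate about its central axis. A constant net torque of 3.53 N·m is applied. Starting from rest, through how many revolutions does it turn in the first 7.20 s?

≈ 2.81 revolutions

I = MR² = (11.4)(0.674)² = 5.179 kg·m².
α = τ/I = 3.53/5.179 = 0.6816 rad/s².
θ = ½αt² = ½(0.6816)(7.20)² = 17.67 rad.
Revolutions = θ/(2π) = 2.812.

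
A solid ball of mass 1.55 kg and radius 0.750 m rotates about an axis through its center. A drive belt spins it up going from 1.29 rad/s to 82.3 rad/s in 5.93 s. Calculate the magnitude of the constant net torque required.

τ ≈ 4.76 N·m

I = (2/5)MR² = (2/5)(1.55)(0.750)² = 0.3488 kg·m².
α = Δω/Δt = (82.3 − 1.29)/5.93 = 13.66 rad/s².
τ = Iα = (0.3488)(13.66) = 4.764 N·m.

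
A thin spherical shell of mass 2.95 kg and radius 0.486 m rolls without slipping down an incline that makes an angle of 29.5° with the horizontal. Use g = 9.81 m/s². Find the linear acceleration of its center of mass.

a ≈ 2.90 m/s²

Translation along the incline: Mg sinθ − f = Ma.
Rotation about the center: fR = Iα with I = (2/3)MR². No-slip gives a = αR, so f = (I/R²)a = (2/3)M a.
Substituting: Mg sinθ = (1 + 0.6667)Ma, so a = g sinθ/(1 + 0.6667) = (9.81) sin 29.5° / 1.667 = 2.898 m/s².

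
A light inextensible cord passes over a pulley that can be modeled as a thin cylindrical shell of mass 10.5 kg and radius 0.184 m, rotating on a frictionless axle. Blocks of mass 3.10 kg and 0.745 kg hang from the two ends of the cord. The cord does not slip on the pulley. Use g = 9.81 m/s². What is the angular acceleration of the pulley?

α ≈ 8.75 rad/s²

I = MR² = (10.5)(0.184)² = 0.3555 kg·m².
Heavier block: m₁g − T₁ = m₁a. Lighter block: T₂ − m₂g = m₂a.
Pulley: (T₁ − T₂)R = Iα = I(a/R), so T₁ − T₂ = (I/R²)a = 1·M_p a = 10.50·a.
Adding the three: (m₁ − m₂)g = (m₁ + m₂ + 10.50)a, so a = (3.10 − 0.745)(9.81)/(3.10 + 0.745 + 10.50) = 1.610 m/s².
α = a/R = 1.610/0.184 = 8.753 rad/s².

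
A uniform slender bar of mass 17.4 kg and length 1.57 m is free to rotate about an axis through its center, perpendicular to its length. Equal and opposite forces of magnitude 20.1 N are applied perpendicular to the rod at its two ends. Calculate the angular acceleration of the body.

α ≈ 8.83 rad/s²

I = (1/12)ML² = (1/12)(17.4)(1.57)² = 3.574 kg·m².
The couple gives τ = F·(L/2) + F·(L/2) = F L = (20.1)(1.57) = 31.56 N·m.
From τ = Iα: α = 31.56/3.574 = 8.829 rad/s².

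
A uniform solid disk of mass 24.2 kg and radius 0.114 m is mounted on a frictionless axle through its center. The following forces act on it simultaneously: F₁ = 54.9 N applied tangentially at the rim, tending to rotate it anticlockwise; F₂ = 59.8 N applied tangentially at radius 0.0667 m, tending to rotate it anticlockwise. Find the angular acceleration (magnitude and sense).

α ≈ 65.2 rad/s², anticlockwise

I = ½MR² = (1/2)(24.2)(0.114)² = 0.1573 kg·m².
Taking anticlockwise as positive: τ₁ = +(54.9)(0.114) = +6.259 N·m; τ₂ = +(59.8)(0.0667) = +3.989 N·m.
Net torque τ = 10.25 N·m.
α = τ/I = 10.25/0.1573 = 65.16 rad/s².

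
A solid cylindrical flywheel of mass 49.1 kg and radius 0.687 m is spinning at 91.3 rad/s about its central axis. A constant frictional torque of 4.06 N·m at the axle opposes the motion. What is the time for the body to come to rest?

t ≈ 261 s

I = ½MR² = (1/2)(49.1)(0.687)² = 11.59 kg·m².
The net torque has magnitude 4.06 N·m, opposing ω.
|α| = τ/I = 4.060/11.59 = 0.3504 rad/s² (deceleration).
0 = ω₀ − |α|t ⇒ t = ω₀/|α| = 91.3/0.3504 = 260.6 s.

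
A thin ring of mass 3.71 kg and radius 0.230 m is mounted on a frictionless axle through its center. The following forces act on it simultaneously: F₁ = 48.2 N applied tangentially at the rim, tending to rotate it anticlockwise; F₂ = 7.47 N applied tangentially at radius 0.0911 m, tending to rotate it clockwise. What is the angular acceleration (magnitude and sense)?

α ≈ 53.0 rad/s², anticlockwise

I = MR² = (3.71)(0.230)² = 0.1963 kg·m².
Taking anticlockwise as positive: τ₁ = +(48.2)(0.230) = +11.09 N·m; τ₂ = −(7.47)(0.0911) = −0.6805 N·m.
Net torque τ = 10.41 N·m.
α = τ/I = 10.41/0.1963 = 53.02 rad/s².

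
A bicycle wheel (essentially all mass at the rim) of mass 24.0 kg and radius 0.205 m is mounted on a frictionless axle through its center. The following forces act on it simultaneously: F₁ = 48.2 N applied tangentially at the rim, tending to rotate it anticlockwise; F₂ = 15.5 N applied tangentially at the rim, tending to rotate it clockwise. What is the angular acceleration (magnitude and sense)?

α ≈ 6.65 rad/s², anticlockwise

I = MR² = (24.0)(0.205)² = 1.009 kg·m².
Taking anticlockwise as positive: τ₁ = +(48.2)(0.205) = +9.881 N·m; τ₂ = −(15.5)(0.205) = −3.177 N·m.
Net torque τ = 6.704 N·m.
α = τ/I = 6.704/1.009 = 6.646 rad/s².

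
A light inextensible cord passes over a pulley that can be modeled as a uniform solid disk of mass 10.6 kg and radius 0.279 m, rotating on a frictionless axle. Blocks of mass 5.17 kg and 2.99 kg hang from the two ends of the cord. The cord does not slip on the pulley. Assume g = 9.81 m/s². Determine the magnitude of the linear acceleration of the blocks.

a ≈ 1.59 m/s²

I = ½MR² = (1/2)(10.6)(0.279)² = 0.4126 kg·m².
Heavier block: m₁g − T₁ = m₁a. Lighter block: T₂ − m₂g = m₂a.
Pulley: (T₁ − T₂)R = Iα = I(a/R), so T₁ − T₂ = (I/R²)a = (1/2)M_p a = 5.300·a.
Adding the three: (m₁ − m₂)g = (m₁ + m₂ + 5.300)a, so a = (5.17 − 2.99)(9.81)/(5.17 + 2.99 + 5.300) = 1.589 m/s².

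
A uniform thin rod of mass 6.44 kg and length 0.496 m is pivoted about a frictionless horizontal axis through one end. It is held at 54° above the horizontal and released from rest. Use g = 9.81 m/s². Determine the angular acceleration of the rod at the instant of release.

α ≈ 17.4 rad/s²

About the pivot, I = (1/3)ML² = (1/3)(6.44)(0.496)² = 0.5281 kg·m².
The weight acts at the center, a distance L/2 = 0.2480 m from the pivot; τ = Mg(L/2) cos 54° = 9.209 N·m.
α = τ/I = 9.209/0.5281 = 17.44 rad/s².
(Equivalently α = (3g/(2L)) cos 54° = 17.44 rad/s².)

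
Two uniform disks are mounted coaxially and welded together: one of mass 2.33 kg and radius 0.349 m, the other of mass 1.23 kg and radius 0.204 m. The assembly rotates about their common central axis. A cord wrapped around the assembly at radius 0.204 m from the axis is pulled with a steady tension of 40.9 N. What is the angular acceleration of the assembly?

I = ½M₁R₁² + ½M₂R₂² = ½(2.33)(0.349)² + ½(1.23)(0.204)² = 0.1675 kg·m².
τ = F r = (40.9)(0.204) = 8.344 N·m.
α = τ/I = 8.344/0.1675 = 49.81 rad/s².

α ≈ 49.8 rad/s²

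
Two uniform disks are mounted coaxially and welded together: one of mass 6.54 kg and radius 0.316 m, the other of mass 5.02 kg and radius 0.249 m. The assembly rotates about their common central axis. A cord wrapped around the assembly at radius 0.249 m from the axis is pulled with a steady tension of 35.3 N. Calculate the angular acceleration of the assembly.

α ≈ 18.2 rad/s²

I = ½M₁R₁² + ½M₂R₂² = ½(6.54)(0.316)² + ½(5.02)(0.249)² = 0.4822 kg·m².
τ = F r = (35.3)(0.249) = 8.790 N·m.
α = τ/I = 8.790/0.4822 = 18.23 rad/s².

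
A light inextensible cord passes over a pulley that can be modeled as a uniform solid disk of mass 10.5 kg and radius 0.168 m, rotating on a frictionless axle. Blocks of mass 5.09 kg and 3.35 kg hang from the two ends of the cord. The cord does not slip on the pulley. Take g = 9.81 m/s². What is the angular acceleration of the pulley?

α ≈ 7.42 rad/s²

I = ½MR² = (1/2)(10.5)(0.168)² = 0.1482 kg·m².
Heavier block: m₁g − T₁ = m₁a. Lighter block: T₂ − m₂g = m₂a.
Pulley: (T₁ − T₂)R = Iα = I(a/R), so T₁ − T₂ = (I/R²)a = (1/2)M_p a = 5.250·a.
Adding the three: (m₁ − m₂)g = (m₁ + m₂ + 5.250)a, so a = (5.09 − 3.35)(9.81)/(5.09 + 3.35 + 5.250) = 1.247 m/s².
α = a/R = 1.247/0.168 = 7.422 rad/s².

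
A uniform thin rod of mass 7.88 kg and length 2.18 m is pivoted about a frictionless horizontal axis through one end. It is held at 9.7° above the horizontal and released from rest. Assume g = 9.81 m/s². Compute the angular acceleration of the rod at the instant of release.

About the pivot, I = (1/3)ML² = (1/3)(7.88)(2.18)² = 12.48 kg·m².
The weight acts at the center, a distance L/2 = 1.090 m from the pivot; τ = Mg(L/2) cos 9.7° = 83.06 N·m.
α = τ/I = 83.06/12.48 = 6.653 rad/s².

α ≈ 6.65 rad/s²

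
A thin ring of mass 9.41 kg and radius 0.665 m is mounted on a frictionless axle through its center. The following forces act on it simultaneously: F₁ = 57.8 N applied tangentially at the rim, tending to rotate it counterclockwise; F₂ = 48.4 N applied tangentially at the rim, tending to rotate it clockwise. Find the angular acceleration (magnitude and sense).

I = MR² = (9.41)(0.665)² = 4.161 kg·m².
Taking counterclockwise as positive: τ₁ = +(57.8)(0.665) = +38.44 N·m; τ₂ = −(48.4)(0.665) = −32.19 N·m.
Net torque τ = 6.251 N·m.
α = τ/I = 6.251/4.161 = 1.502 rad/s².

α ≈ 1.50 rad/s², counterclockwise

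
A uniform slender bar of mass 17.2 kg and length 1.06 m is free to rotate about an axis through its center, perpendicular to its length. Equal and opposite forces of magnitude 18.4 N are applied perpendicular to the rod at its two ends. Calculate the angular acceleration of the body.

I = (1/12)ML² = (1/12)(17.2)(1.06)² = 1.610 kg·m².
The couple gives τ = F·(L/2) + F·(L/2) = F L = (18.4)(1.06) = 19.50 N·m.
From τ = Iα: α = 19.50/1.610 = 12.11 rad/s².

α ≈ 12.1 rad/s²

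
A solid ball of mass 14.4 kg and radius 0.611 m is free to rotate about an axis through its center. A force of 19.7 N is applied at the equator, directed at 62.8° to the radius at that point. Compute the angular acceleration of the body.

α ≈ 4.98 rad/s²

I = (2/5)MR² = (2/5)(14.4)(0.611)² = 2.150 kg·m².
Only the tangential component produces torque: τ = F R sinθ = (19.7)(0.611) sin 62.8° = 10.71 N·m.
Newton's second law for rotation, τ = Iα, gives α = τ/I = 10.71/2.150 = 4.979 rad/s².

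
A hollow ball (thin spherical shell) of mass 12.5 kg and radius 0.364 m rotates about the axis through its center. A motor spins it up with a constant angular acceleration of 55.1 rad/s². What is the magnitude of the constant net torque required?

I = (2/3)MR² = (2/3)(12.5)(0.364)² = 1.104 kg·m².
τ = Iα = (1.104)(55.10) = 60.84 N·m.

τ ≈ 60.8 N·m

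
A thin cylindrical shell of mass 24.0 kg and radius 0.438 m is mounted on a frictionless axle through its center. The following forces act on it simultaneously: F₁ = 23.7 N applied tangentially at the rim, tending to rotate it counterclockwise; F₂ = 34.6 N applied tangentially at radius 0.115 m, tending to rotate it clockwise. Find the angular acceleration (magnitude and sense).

α ≈ 1.39 rad/s², counterclockwise

I = MR² = (24.0)(0.438)² = 4.604 kg·m².
Taking counterclockwise as positive: τ₁ = +(23.7)(0.438) = +10.38 N·m; τ₂ = −(34.6)(0.115) = −3.979 N·m.
Net torque τ = 6.402 N·m.
α = τ/I = 6.402/4.604 = 1.390 rad/s².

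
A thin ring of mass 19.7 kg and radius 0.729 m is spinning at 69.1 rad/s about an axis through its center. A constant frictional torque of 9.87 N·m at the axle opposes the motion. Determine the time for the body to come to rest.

I = MR² = (19.7)(0.729)² = 10.47 kg·m².
The net torque has magnitude 9.87 N·m, opposing ω.
|α| = τ/I = 9.870/10.47 = 0.9427 rad/s² (deceleration).
0 = ω₀ − |α|t ⇒ t = ω₀/|α| = 69.1/0.9427 = 73.30 s.

t ≈ 73.3 s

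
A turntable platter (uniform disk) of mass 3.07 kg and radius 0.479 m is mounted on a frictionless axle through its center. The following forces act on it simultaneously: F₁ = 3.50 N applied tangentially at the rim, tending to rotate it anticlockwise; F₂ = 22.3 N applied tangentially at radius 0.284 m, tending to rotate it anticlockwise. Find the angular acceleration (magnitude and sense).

α ≈ 22.7 rad/s², anticlockwise

I = ½MR² = (1/2)(3.07)(0.479)² = 0.3522 kg·m².
Taking anticlockwise as positive: τ₁ = +(3.50)(0.479) = +1.676 N·m; τ₂ = +(22.3)(0.284) = +6.333 N·m.
Net torque τ = 8.010 N·m.
α = τ/I = 8.010/0.3522 = 22.74 rad/s².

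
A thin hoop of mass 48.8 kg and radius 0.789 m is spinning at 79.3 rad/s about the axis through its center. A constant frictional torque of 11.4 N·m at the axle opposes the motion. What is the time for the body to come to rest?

t ≈ 211 s

I = MR² = (48.8)(0.789)² = 30.38 kg·m².
The net torque has magnitude 11.4 N·m, opposing ω.
|α| = τ/I = 11.40/30.38 = 0.3753 rad/s² (deceleration).
0 = ω₀ − |α|t ⇒ t = ω₀/|α| = 79.3/0.3753 = 211.3 s.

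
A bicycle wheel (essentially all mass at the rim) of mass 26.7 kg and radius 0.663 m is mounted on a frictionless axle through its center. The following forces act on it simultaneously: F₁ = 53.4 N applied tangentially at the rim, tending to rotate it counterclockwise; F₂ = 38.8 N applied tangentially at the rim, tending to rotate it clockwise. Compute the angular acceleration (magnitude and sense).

I = MR² = (26.7)(0.663)² = 11.74 kg·m².
Taking counterclockwise as positive: τ₁ = +(53.4)(0.663) = +35.40 N·m; τ₂ = −(38.8)(0.663) = −25.72 N·m.
Net torque τ = 9.680 N·m.
α = τ/I = 9.680/11.74 = 0.8248 rad/s².

α ≈ 0.825 rad/s², counterclockwise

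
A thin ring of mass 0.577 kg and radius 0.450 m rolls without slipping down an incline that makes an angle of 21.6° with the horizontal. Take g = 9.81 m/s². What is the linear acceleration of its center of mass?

a ≈ 1.81 m/s²

Translation along the incline: Mg sinθ − f = Ma.
Rotation about the center: fR = Iα with I = MR². No-slip gives a = αR, so f = (I/R²)a = M a.
Substituting: Mg sinθ = (1 + 1.000)Ma, so a = g sinθ/(1 + 1.000) = (9.81) sin 21.6° / 2.000 = 1.806 m/s².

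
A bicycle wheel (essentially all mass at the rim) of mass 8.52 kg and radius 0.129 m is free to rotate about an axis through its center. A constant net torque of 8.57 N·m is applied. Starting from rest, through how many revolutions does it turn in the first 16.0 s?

≈ 1230 revolutions

I = MR² = (8.52)(0.129)² = 0.1418 kg·m².
α = τ/I = 8.57/0.1418 = 60.45 rad/s².
θ = ½αt² = ½(60.45)(16.0)² = 7737 rad.
Revolutions = θ/(2π) = 1231.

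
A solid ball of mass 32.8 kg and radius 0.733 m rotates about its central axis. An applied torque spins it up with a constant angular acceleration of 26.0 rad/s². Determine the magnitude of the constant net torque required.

I = (2/5)MR² = (2/5)(32.8)(0.733)² = 7.049 kg·m².
τ = Iα = (7.049)(26.00) = 183.3 N·m.

τ ≈ 183 N·m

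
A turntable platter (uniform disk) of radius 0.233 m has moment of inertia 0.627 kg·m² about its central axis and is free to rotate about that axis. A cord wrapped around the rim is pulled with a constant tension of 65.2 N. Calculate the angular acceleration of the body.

τ = F R = (65.2)(0.233) = 15.19 N·m.
From τ = Iα: α = 15.19/0.6270 = 24.23 rad/s².

α ≈ 24.2 rad/s²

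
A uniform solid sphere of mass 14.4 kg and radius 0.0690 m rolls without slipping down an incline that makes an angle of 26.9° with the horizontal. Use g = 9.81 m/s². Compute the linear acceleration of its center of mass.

Translation along the incline: Mg sinθ − f = Ma.
Rotation about the center: fR = Iα with I = (2/5)MR². No-slip gives a = αR, so f = (I/R²)a = (2/5)M a.
Substituting: Mg sinθ = (1 + 0.4000)Ma, so a = g sinθ/(1 + 0.4000) = (9.81) sin 26.9° / 1.400 = 3.170 m/s².

a ≈ 3.17 m/s²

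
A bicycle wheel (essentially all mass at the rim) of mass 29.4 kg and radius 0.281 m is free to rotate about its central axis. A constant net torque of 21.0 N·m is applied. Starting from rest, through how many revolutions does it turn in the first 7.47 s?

I = MR² = (29.4)(0.281)² = 2.321 kg·m².
α = τ/I = 21.0/2.321 = 9.046 rad/s².
θ = ½αt² = ½(9.046)(7.47)² = 252.4 rad.
Revolutions = θ/(2π) = 40.17.

≈ 40.2 revolutions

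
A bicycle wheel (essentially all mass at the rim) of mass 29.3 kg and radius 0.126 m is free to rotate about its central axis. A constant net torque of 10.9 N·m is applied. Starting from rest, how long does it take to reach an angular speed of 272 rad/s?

t ≈ 11.6 s

I = MR² = (29.3)(0.126)² = 0.4652 kg·m².
α = τ/I = 10.9/0.4652 = 23.43 rad/s².
ω = αt ⇒ t = ω/α = 272/23.43 = 11.61 s.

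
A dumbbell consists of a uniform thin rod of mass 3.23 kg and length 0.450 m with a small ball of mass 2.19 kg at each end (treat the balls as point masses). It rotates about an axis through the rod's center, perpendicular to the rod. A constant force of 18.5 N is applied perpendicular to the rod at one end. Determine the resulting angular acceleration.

I_rod = (1/12)ML² = (1/12)(3.23)(0.450)² = 0.05451 kg·m².
I_balls = 2·m·(L/2)² = 2(2.19)(0.2250)² = 0.2217 kg·m².
Total I = 0.2762 kg·m².
τ = F·(L/2) = (18.5)(0.225) = 4.163 N·m.
α = τ/I = 4.163/0.2762 = 15.07 rad/s².

α ≈ 15.1 rad/s²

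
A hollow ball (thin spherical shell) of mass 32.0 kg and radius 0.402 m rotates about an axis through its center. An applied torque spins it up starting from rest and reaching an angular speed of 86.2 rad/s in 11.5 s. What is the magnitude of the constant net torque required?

τ ≈ 25.8 N·m

I = (2/3)MR² = (2/3)(32.0)(0.402)² = 3.448 kg·m².
α = Δω/Δt = (86.2 − 0)/11.5 = 7.496 rad/s².
τ = Iα = (3.448)(7.496) = 25.84 N·m.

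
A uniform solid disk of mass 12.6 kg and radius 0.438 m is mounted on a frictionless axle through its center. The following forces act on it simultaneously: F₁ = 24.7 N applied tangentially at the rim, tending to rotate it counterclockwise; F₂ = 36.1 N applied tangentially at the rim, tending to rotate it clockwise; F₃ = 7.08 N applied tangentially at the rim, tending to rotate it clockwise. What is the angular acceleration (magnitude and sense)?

I = ½MR² = (1/2)(12.6)(0.438)² = 1.209 kg·m².
Taking counterclockwise as positive: τ₁ = +(24.7)(0.438) = +10.82 N·m; τ₂ = −(36.1)(0.438) = −15.81 N·m; τ₃ = −(7.08)(0.438) = −3.101 N·m.
Net torque τ = -8.094 N·m.
α = τ/I = -8.094/1.209 = -6.697 rad/s².

α ≈ 6.70 rad/s², clockwise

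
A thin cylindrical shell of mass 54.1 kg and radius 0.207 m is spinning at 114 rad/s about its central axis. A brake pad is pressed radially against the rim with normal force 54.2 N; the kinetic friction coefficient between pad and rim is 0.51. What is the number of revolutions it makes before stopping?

≈ 419 revolutions

I = MR² = (54.1)(0.207)² = 2.318 kg·m².
Friction force f = μN = (0.51)(54.2) = 27.64 N at the rim; torque magnitude τ = fR = 5.722 N·m, opposing ω.
|α| = τ/I = 5.722/2.318 = 2.468 rad/s² (deceleration).
ω² = ω₀² − 2|α|θ with ω = 0 ⇒ θ = ω₀²/(2|α|) = 2633 rad = 419.0 rev.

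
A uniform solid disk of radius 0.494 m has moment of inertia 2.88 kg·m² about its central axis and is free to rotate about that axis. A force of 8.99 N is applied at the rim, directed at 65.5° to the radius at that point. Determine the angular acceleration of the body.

α ≈ 1.40 rad/s²

Only the tangential component produces torque: τ = F R sinθ = (8.99)(0.494) sin 65.5° = 4.041 N·m.
From τ = Iα: α = 4.041/2.880 = 1.403 rad/s².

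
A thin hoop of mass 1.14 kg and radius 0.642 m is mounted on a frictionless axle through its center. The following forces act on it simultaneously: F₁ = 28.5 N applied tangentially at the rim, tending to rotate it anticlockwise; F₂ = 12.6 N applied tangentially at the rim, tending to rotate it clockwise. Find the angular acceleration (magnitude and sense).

I = MR² = (1.14)(0.642)² = 0.4699 kg·m².
Taking anticlockwise as positive: τ₁ = +(28.5)(0.642) = +18.30 N·m; τ₂ = −(12.6)(0.642) = −8.089 N·m.
Net torque τ = 10.21 N·m.
α = τ/I = 10.21/0.4699 = 21.72 rad/s².

α ≈ 21.7 rad/s², anticlockwise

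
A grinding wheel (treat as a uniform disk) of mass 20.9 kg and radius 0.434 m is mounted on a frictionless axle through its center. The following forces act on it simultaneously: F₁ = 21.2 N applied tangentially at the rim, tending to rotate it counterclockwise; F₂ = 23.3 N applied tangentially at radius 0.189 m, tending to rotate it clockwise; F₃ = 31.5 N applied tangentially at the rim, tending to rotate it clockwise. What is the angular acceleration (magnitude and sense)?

I = ½MR² = (1/2)(20.9)(0.434)² = 1.968 kg·m².
Taking counterclockwise as positive: τ₁ = +(21.2)(0.434) = +9.201 N·m; τ₂ = −(23.3)(0.189) = −4.404 N·m; τ₃ = −(31.5)(0.434) = −13.67 N·m.
Net torque τ = -8.874 N·m.
α = τ/I = -8.874/1.968 = -4.508 rad/s².

α ≈ 4.51 rad/s², clockwise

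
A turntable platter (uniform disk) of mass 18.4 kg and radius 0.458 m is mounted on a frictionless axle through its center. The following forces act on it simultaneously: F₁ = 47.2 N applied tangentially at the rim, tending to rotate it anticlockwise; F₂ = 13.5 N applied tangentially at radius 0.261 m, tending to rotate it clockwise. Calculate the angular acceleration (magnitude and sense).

I = ½MR² = (1/2)(18.4)(0.458)² = 1.930 kg·m².
Taking anticlockwise as positive: τ₁ = +(47.2)(0.458) = +21.62 N·m; τ₂ = −(13.5)(0.261) = −3.524 N·m.
Net torque τ = 18.09 N·m.
α = τ/I = 18.09/1.930 = 9.376 rad/s².

α ≈ 9.38 rad/s², anticlockwise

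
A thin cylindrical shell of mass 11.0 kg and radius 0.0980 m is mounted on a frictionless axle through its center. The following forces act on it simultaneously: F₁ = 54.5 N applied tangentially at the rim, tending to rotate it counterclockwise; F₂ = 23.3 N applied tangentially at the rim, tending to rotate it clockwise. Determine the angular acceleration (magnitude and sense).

I = MR² = (11.0)(0.0980)² = 0.1056 kg·m².
Taking counterclockwise as positive: τ₁ = +(54.5)(0.0980) = +5.341 N·m; τ₂ = −(23.3)(0.0980) = −2.283 N·m.
Net torque τ = 3.058 N·m.
α = τ/I = 3.058/0.1056 = 28.94 rad/s².

α ≈ 28.9 rad/s², counterclockwise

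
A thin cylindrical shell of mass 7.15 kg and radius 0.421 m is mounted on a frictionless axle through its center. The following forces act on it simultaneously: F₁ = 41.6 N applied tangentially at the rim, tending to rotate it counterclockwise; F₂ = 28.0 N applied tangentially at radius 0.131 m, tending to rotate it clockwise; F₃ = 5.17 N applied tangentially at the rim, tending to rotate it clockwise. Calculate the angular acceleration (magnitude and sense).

I = MR² = (7.15)(0.421)² = 1.267 kg·m².
Taking counterclockwise as positive: τ₁ = +(41.6)(0.421) = +17.51 N·m; τ₂ = −(28.0)(0.131) = −3.668 N·m; τ₃ = −(5.17)(0.421) = −2.177 N·m.
Net torque τ = 11.67 N·m.
α = τ/I = 11.67/1.267 = 9.208 rad/s².

α ≈ 9.21 rad/s², counterclockwise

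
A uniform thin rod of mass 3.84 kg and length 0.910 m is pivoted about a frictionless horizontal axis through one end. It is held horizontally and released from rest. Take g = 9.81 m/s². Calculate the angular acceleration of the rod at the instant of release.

About the pivot, I = (1/3)ML² = (1/3)(3.84)(0.910)² = 1.060 kg·m².
The weight acts at the center, a distance L/2 = 0.4550 m from the pivot; τ = Mg(L/2) = 17.14 N·m.
α = τ/I = 17.14/1.060 = 16.17 rad/s².

α ≈ 16.2 rad/s²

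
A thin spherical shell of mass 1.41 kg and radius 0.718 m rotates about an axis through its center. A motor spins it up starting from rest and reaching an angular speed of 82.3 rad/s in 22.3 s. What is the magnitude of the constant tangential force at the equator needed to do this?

I = (2/3)MR² = (2/3)(1.41)(0.718)² = 0.4846 kg·m².
α = Δω/Δt = (82.3 − 0)/22.3 = 3.691 rad/s².
The required torque is τ = Iα = (0.4846)(3.691) = 1.788 N·m.
A tangential force at the equator gives τ = FR, so F = τ/R = 1.788/0.718 = 2.491 N.

F ≈ 2.49 N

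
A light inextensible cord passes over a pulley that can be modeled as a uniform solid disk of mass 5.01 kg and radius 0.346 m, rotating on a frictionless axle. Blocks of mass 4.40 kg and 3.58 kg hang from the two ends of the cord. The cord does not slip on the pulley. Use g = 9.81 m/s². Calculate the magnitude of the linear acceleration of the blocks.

a ≈ 0.767 m/s²

I = ½MR² = (1/2)(5.01)(0.346)² = 0.2999 kg·m².
Heavier block: m₁g − T₁ = m₁a. Lighter block: T₂ − m₂g = m₂a.
Pulley: (T₁ − T₂)R = Iα = I(a/R), so T₁ − T₂ = (I/R²)a = (1/2)M_p a = 2.505·a.
Adding the three: (m₁ − m₂)g = (m₁ + m₂ + 2.505)a, so a = (4.40 − 3.58)(9.81)/(4.40 + 3.58 + 2.505) = 0.7672 m/s².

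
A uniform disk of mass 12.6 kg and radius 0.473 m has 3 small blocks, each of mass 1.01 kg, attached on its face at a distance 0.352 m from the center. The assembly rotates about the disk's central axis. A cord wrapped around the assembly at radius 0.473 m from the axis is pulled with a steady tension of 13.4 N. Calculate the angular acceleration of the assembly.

α ≈ 3.55 rad/s²

I_disk = ½MR² = ½(12.6)(0.473)² = 1.409 kg·m².
I_blocks = 3·m·r² = 3(1.01)(0.352)² = 0.3754 kg·m².
Total I = 1.785 kg·m².
τ = F r = (13.4)(0.473) = 6.338 N·m.
α = τ/I = 6.338/1.785 = 3.551 rad/s².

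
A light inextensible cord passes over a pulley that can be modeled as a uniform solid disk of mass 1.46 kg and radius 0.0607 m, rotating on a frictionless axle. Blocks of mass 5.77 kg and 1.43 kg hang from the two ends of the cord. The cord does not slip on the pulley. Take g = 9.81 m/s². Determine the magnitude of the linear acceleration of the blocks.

a ≈ 5.37 m/s²

I = ½MR² = (1/2)(1.46)(0.0607)² = 0.002690 kg·m².
Heavier block: m₁g − T₁ = m₁a. Lighter block: T₂ − m₂g = m₂a.
Pulley: (T₁ − T₂)R = Iα = I(a/R), so T₁ − T₂ = (I/R²)a = (1/2)M_p a = 0.7300·a.
Adding the three: (m₁ − m₂)g = (m₁ + m₂ + 0.7300)a, so a = (5.77 − 1.43)(9.81)/(5.77 + 1.43 + 0.7300) = 5.369 m/s².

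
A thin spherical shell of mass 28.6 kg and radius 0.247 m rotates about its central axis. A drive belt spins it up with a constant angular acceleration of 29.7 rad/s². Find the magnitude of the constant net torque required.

I = (2/3)MR² = (2/3)(28.6)(0.247)² = 1.163 kg·m².
τ = Iα = (1.163)(29.70) = 34.55 N·m.

τ ≈ 34.5 N·m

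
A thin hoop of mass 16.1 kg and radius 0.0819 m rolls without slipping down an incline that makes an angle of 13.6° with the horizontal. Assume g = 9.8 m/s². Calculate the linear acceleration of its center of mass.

a ≈ 1.15 m/s²

Translation along the incline: Mg sinθ − f = Ma.
Rotation about the center: fR = Iα with I = MR². No-slip gives a = αR, so f = (I/R²)a = M a.
Substituting: Mg sinθ = (1 + 1.000)Ma, so a = g sinθ/(1 + 1.000) = (9.8) sin 13.6° / 2.000 = 1.152 m/s².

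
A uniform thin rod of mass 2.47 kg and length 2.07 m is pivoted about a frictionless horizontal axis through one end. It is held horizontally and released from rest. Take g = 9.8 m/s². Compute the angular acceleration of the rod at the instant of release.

About the pivot, I = (1/3)ML² = (1/3)(2.47)(2.07)² = 3.528 kg·m².
The weight acts at the center, a distance L/2 = 1.035 m from the pivot; τ = Mg(L/2) = 25.05 N·m.
α = τ/I = 25.05/3.528 = 7.101 rad/s².

α ≈ 7.10 rad/s²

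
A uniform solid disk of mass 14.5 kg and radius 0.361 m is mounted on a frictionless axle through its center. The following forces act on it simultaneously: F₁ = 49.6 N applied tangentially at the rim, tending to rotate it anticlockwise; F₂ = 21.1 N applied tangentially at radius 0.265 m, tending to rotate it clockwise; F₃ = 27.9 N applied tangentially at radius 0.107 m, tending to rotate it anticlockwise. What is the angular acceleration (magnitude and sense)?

I = ½MR² = (1/2)(14.5)(0.361)² = 0.9448 kg·m².
Taking anticlockwise as positive: τ₁ = +(49.6)(0.361) = +17.91 N·m; τ₂ = −(21.1)(0.265) = −5.592 N·m; τ₃ = +(27.9)(0.107) = +2.985 N·m.
Net torque τ = 15.30 N·m.
α = τ/I = 15.30/0.9448 = 16.19 rad/s².

α ≈ 16.2 rad/s², anticlockwise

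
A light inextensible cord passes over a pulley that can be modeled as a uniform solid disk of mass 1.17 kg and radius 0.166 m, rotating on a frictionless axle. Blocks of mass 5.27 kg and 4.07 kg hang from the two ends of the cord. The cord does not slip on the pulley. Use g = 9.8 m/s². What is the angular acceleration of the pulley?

I = ½MR² = (1/2)(1.17)(0.166)² = 0.01612 kg·m².
Heavier block: m₁g − T₁ = m₁a. Lighter block: T₂ − m₂g = m₂a.
Pulley: (T₁ − T₂)R = Iα = I(a/R), so T₁ − T₂ = (I/R²)a = (1/2)M_p a = 0.5850·a.
Adding the three: (m₁ − m₂)g = (m₁ + m₂ + 0.5850)a, so a = (5.27 − 4.07)(9.8)/(5.27 + 4.07 + 0.5850) = 1.185 m/s².
α = a/R = 1.185/0.166 = 7.138 rad/s².

α ≈ 7.14 rad/s²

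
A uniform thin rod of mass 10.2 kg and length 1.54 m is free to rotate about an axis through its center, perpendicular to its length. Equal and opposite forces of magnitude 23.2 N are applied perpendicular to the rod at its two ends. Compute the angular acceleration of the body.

I = (1/12)ML² = (1/12)(10.2)(1.54)² = 2.016 kg·m².
The couple gives τ = F·(L/2) + F·(L/2) = F L = (23.2)(1.54) = 35.73 N·m.
Newton's second law for rotation, τ = Iα, gives α = τ/I = 35.73/2.016 = 17.72 rad/s².

α ≈ 17.7 rad/s²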